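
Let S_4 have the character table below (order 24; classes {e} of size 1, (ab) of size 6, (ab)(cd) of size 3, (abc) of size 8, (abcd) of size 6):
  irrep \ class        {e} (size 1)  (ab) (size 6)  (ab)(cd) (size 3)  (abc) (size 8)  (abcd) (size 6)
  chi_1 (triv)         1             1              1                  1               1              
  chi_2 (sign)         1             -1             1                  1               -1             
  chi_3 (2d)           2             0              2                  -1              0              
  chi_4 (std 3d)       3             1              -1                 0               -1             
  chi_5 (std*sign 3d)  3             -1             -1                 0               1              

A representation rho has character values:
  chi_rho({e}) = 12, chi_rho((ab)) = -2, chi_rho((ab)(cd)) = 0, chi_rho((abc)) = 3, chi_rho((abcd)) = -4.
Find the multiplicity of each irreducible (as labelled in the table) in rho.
Multiplicities: chi_1: 0, chi_2: 3, chi_3: 0, chi_4: 2, chi_5: 1.

Proof sketch: Use <chi_rho, chi> = (1/|G|) sum_C |C| * chi_rho(C) * conj(chi(C)) with |G| = 24 for each irreducible chi in the table:
  <chi_rho, chi_1> = (1/24)[1*(12)*conj(1) + 6*(-2)*conj(1) + 3*(0)*conj(1) + 8*(3)*conj(1) + 6*(-4)*conj(1)]
      = (1/24)[(12) + (-12) + (0) + (24) + (-24)] = 0/24 = 0
  <chi_rho, chi_2> = (1/24)[1*(12)*conj(1) + 6*(-2)*conj(-1) + 3*(0)*conj(1) + 8*(3)*conj(1) + 6*(-4)*conj(-1)]
      = (1/24)[(12) + (12) + (0) + (24) + (24)] = 72/24 = 3
  <chi_rho, chi_3> = (1/24)[1*(12)*conj(2) + 6*(-2)*conj(0) + 3*(0)*conj(2) + 8*(3)*conj(-1) + 6*(-4)*conj(0)]
      = (1/24)[(24) + (0) + (0) + (-24) + (0)] = 0/24 = 0
  <chi_rho, chi_4> = (1/24)[1*(12)*conj(3) + 6*(-2)*conj(1) + 3*(0)*conj(-1) + 8*(3)*conj(0) + 6*(-4)*conj(-1)]
      = (1/24)[(36) + (-12) + (0) + (0) + (24)] = 48/24 = 2
  <chi_rho, chi_5> = (1/24)[1*(12)*conj(3) + 6*(-2)*conj(-1) + 3*(0)*conj(-1) + 8*(3)*conj(0) + 6*(-4)*conj(1)]
      = (1/24)[(36) + (12) + (0) + (0) + (-24)] = 24/24 = 1
Dimension check: dim(rho) = sum (mult * dim) = 0*1 + 3*1 + 0*2 + 2*3 + 1*3 = 12 = chi_rho(e) = 12.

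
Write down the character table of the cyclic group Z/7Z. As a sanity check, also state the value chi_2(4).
Character table of Z/7Z (irreps indexed chi_0,...,chi_6 with chi_k(m) = zeta_7^(k*m), zeta_7 = exp(2*pi*i/7)):
  irrep \ class  {0} (size 1)  {1} (size 1)    {2} (size 1)    {3} (size 1)    {4} (size 1)    {5} (size 1)    {6} (size 1)  
  chi_0          1             1               1               1               1               1               1             
  chi_1          1             exp(2*I*pi/7)   exp(4*I*pi/7)   exp(6*I*pi/7)   exp(-6*I*pi/7)  exp(-4*I*pi/7)  exp(-2*I*pi/7)
  chi_2          1             exp(4*I*pi/7)   exp(-6*I*pi/7)  exp(-2*I*pi/7)  exp(2*I*pi/7)   exp(6*I*pi/7)   exp(-4*I*pi/7)
  chi_3          1             exp(6*I*pi/7)   exp(-2*I*pi/7)  exp(4*I*pi/7)   exp(-4*I*pi/7)  exp(2*I*pi/7)   exp(-6*I*pi/7)
  chi_4          1             exp(-6*I*pi/7)  exp(2*I*pi/7)   exp(-4*I*pi/7)  exp(4*I*pi/7)   exp(-2*I*pi/7)  exp(6*I*pi/7) 
  chi_5          1             exp(-4*I*pi/7)  exp(6*I*pi/7)   exp(2*I*pi/7)   exp(-2*I*pi/7)  exp(-6*I*pi/7)  exp(4*I*pi/7) 
  chi_6          1             exp(-2*I*pi/7)  exp(-4*I*pi/7)  exp(-6*I*pi/7)  exp(6*I*pi/7)   exp(4*I*pi/7)   exp(2*I*pi/7) 

Spot check: chi_2(4) = zeta_7^(2*4) = zeta_7^8 = exp(2*I*pi/7).

Z/7Z is abelian, so all 7 irreducible complex representations are 1-dimensional. They are given by chi_k(m) = zeta_7^(k*m) for k = 0,...,6. Row orthogonality: sum_m chi_k(m) conj(chi_l(m)) = 7 * [k = l].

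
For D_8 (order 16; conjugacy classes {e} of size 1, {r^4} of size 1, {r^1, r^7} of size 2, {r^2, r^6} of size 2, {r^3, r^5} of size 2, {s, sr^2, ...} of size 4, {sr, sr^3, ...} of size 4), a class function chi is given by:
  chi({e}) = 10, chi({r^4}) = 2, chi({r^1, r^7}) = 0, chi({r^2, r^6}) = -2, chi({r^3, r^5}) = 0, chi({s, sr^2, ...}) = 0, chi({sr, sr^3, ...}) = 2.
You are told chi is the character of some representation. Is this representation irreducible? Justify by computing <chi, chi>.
Not irreducible (reducible): <chi, chi> = 8 > 1.

Why: <chi, chi> = (1/|G|) sum_C |C| * |chi(C)|^2 = (1/16)[1*|10|^2 + 1*|2|^2 + 2*|0|^2 + 2*|-2|^2 + 2*|0|^2 + 4*|0|^2 + 4*|2|^2]
  = (1/16)[(100) + (4) + (0) + (8) + (0) + (0) + (16)] = 128/16 = 8.
A character is irreducible iff <chi, chi> = 1, so this representation is reducible.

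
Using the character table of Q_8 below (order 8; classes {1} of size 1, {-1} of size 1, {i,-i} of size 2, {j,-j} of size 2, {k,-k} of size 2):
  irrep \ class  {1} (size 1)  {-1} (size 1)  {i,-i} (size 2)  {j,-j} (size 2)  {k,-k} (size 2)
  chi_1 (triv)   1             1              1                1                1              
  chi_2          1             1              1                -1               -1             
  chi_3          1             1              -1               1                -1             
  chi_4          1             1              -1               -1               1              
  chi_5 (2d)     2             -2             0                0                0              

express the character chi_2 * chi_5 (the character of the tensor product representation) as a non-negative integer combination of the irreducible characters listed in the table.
chi_2 tensor chi_5 = chi_5 (all other irreducibles have multiplicity 0).

Why: The character of a tensor product is the pointwise product (chi_2 * chi_5)(C) = chi_2(C) * chi_5(C):
  {1}: (1)*(2), {-1}: (1)*(-2), {i,-i}: (1)*(0), {j,-j}: (-1)*(0), {k,-k}: (-1)*(0)
so (chi_2 * chi_5) takes values
  {1} -> 2, {-1} -> -2, {i,-i} -> 0, {j,-j} -> 0, {k,-k} -> 0.
Now take the inner product of this character with each irreducible chi from the table, <chi_2*chi_5, chi> = (1/8) sum_C |C| (chi_2*chi_5)(C) conj(chi(C)):
  <chi_2*chi_5, chi_1> = (1/8)[1*(2)*conj(1) + 1*(-2)*conj(1) + 2*(0)*conj(1) + 2*(0)*conj(1) + 2*(0)*conj(1)]
      = (1/8)[(2) + (-2) + (0) + (0) + (0)] = 0/8 = 0
  <chi_2*chi_5, chi_2> = (1/8)[1*(2)*conj(1) + 1*(-2)*conj(1) + 2*(0)*conj(1) + 2*(0)*conj(-1) + 2*(0)*conj(-1)]
      = (1/8)[(2) + (-2) + (0) + (0) + (0)] = 0/8 = 0
  <chi_2*chi_5, chi_3> = (1/8)[1*(2)*conj(1) + 1*(-2)*conj(1) + 2*(0)*conj(-1) + 2*(0)*conj(1) + 2*(0)*conj(-1)]
      = (1/8)[(2) + (-2) + (0) + (0) + (0)] = 0/8 = 0
  <chi_2*chi_5, chi_4> = (1/8)[1*(2)*conj(1) + 1*(-2)*conj(1) + 2*(0)*conj(-1) + 2*(0)*conj(-1) + 2*(0)*conj(1)]
      = (1/8)[(2) + (-2) + (0) + (0) + (0)] = 0/8 = 0
  <chi_2*chi_5, chi_5> = (1/8)[1*(2)*conj(2) + 1*(-2)*conj(-2) + 2*(0)*conj(0) + 2*(0)*conj(0) + 2*(0)*conj(0)]
      = (1/8)[(4) + (4) + (0) + (0) + (0)] = 8/8 = 1
Hence the multiplicities are chi_5: 1. Dimension check: dim(chi_2)*dim(chi_5) = 1*2 = 2 and sum (mult * dim) = 1*2 = 2.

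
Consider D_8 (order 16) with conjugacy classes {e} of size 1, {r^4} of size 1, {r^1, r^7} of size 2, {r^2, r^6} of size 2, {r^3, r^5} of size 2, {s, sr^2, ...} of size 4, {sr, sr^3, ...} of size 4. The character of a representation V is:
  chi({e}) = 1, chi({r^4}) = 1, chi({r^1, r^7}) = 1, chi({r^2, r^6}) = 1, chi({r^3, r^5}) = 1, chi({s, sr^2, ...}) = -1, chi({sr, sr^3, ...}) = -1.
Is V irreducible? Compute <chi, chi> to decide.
Irreducible: <chi, chi> = 1.

Working: <chi, chi> = (1/|G|) sum_C |C| * |chi(C)|^2 = (1/16)[1*|1|^2 + 1*|1|^2 + 2*|1|^2 + 2*|1|^2 + 2*|1|^2 + 4*|-1|^2 + 4*|-1|^2]
  = (1/16)[(1) + (1) + (2) + (2) + (2) + (4) + (4)] = 16/16 = 1.
A character is irreducible iff <chi, chi> = 1, so this representation is irreducible.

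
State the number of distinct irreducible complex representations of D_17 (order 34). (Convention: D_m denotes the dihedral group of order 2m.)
10

Reasoning: The number of irreducible complex representations of a finite group equals its number of conjugacy classes. D_17 has 10 conjugacy classes ((n+3)/2 for n odd), so D_17 (order 34) has exactly 10 irreducible complex representations.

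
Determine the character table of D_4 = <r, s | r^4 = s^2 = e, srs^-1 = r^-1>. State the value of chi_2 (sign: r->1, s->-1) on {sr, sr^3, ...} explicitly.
Conjugacy classes: {e} of size 1, {r^2} of size 1, {r^1, r^3} of size 2, {s, sr^2, ...} of size 2, {sr, sr^3, ...} of size 2.
Character table:
  irrep \ class              {e} (size 1)  {r^2} (size 1)  {r^1, r^3} (size 2)  {s, sr^2, ...} (size 2)  {sr, sr^3, ...} (size 2)
  chi_1 (triv)               1             1               1                    1                        1                       
  chi_2 (sign: r->1, s->-1)  1             1               1                    -1                       -1                      
  chi_3 (r->-1, s->1)        1             1               -1                   1                        -1                      
  chi_4 (r->-1, s->-1)       1             1               -1                   -1                       1                       
  chi_5 (2d, j=1)            2             -2              0                    0                        0                       

Spot check: chi_2 (sign: r->1, s->-1) on {sr, sr^3, ...} = -1.

Reasoning: D_4 has order 2*4 = 8 with 5 conjugacy classes, hence 5 irreducibles. Sum of squared dims 1 + 1 + 1 + 1 + 4 = 8 = |G|. Linear characters come from the abelianisation; the 2-dimensional irreps have character r^k -> 2*cos(2*pi*j*k/4), reflections -> 0.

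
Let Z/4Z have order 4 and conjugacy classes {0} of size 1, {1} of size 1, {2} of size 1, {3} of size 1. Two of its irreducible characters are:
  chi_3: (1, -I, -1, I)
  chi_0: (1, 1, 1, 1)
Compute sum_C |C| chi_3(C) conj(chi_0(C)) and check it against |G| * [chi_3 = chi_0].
Sum = 0; so <chi_3, chi_0> = 0 (distinct irreducibles are orthogonal).

Why: Compute term by term over conjugacy classes (|C| * chi_3(C) * conj(chi_0(C))):
  1*(1)*conj(1) + 1*(-I)*conj(1) + 1*(-1)*conj(1) + 1*(I)*conj(1)
  = (1) + (-I) + (-1) + (I)
  = 0.
(Exp terms are combined using exp(i*s)*conj(exp(i*t)) = exp(i*(s-t)), and sums of them are collapsed using the identity that for every m > 1 the m distinct m-th roots of unity sum to 0, e.g. 1 + exp(2*I*pi/3) + exp(-2*I*pi/3) = 0.)
Dividing by |G| = 4 gives 0/4 = 0, matching the row-orthogonality relation <chi_3, chi_0> = [chi_3 = chi_0].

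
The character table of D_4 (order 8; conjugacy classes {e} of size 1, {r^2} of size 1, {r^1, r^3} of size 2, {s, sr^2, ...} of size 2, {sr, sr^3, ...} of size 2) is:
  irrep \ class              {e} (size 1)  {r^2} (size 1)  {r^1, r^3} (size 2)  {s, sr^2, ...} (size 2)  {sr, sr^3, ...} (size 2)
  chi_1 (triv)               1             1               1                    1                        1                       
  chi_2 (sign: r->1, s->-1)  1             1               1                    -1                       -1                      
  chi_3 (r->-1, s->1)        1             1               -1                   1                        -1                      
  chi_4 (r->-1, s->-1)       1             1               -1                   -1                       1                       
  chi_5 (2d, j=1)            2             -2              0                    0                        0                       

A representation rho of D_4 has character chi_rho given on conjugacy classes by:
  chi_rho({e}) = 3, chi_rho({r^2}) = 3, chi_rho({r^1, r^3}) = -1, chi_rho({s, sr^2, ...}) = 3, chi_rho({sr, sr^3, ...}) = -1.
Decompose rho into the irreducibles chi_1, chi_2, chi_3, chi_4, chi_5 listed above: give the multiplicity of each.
Multiplicities: chi_1: 1, chi_2: 0, chi_3: 2, chi_4: 0, chi_5: 0.

Details: Use <chi_rho, chi> = (1/|G|) sum_C |C| * chi_rho(C) * conj(chi(C)) with |G| = 8 for each irreducible chi in the table:
  <chi_rho, chi_1> = (1/8)[1*(3)*conj(1) + 1*(3)*conj(1) + 2*(-1)*conj(1) + 2*(3)*conj(1) + 2*(-1)*conj(1)]
      = (1/8)[(3) + (3) + (-2) + (6) + (-2)] = 8/8 = 1
  <chi_rho, chi_2> = (1/8)[1*(3)*conj(1) + 1*(3)*conj(1) + 2*(-1)*conj(1) + 2*(3)*conj(-1) + 2*(-1)*conj(-1)]
      = (1/8)[(3) + (3) + (-2) + (-6) + (2)] = 0/8 = 0
  <chi_rho, chi_3> = (1/8)[1*(3)*conj(1) + 1*(3)*conj(1) + 2*(-1)*conj(-1) + 2*(3)*conj(1) + 2*(-1)*conj(-1)]
      = (1/8)[(3) + (3) + (2) + (6) + (2)] = 16/8 = 2
  <chi_rho, chi_4> = (1/8)[1*(3)*conj(1) + 1*(3)*conj(1) + 2*(-1)*conj(-1) + 2*(3)*conj(-1) + 2*(-1)*conj(1)]
      = (1/8)[(3) + (3) + (2) + (-6) + (-2)] = 0/8 = 0
  <chi_rho, chi_5> = (1/8)[1*(3)*conj(2) + 1*(3)*conj(-2) + 2*(-1)*conj(0) + 2*(3)*conj(0) + 2*(-1)*conj(0)]
      = (1/8)[(6) + (-6) + (0) + (0) + (0)] = 0/8 = 0
Dimension check: dim(rho) = sum (mult * dim) = 1*1 + 0*1 + 2*1 + 0*1 + 0*2 = 3 = chi_rho(e) = 3.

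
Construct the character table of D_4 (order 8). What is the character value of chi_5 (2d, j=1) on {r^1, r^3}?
Conjugacy classes: {e} of size 1, {r^2} of size 1, {r^1, r^3} of size 2, {s, sr^2, ...} of size 2, {sr, sr^3, ...} of size 2.
Character table:
  irrep \ class              {e} (size 1)  {r^2} (size 1)  {r^1, r^3} (size 2)  {s, sr^2, ...} (size 2)  {sr, sr^3, ...} (size 2)
  chi_1 (triv)               1             1               1                    1                        1                       
  chi_2 (sign: r->1, s->-1)  1             1               1                    -1                       -1                      
  chi_3 (r->-1, s->1)        1             1               -1                   1                        -1                      
  chi_4 (r->-1, s->-1)       1             1               -1                   -1                       1                       
  chi_5 (2d, j=1)            2             -2              0                    0                        0                       

Spot check: chi_5 (2d, j=1) on {r^1, r^3} = 0.

Solution. D_4 has order 2*4 = 8 with 5 conjugacy classes, hence 5 irreducibles. Sum of squared dims 1 + 1 + 1 + 1 + 4 = 8 = |G|. Linear characters come from the abelianisation; the 2-dimensional irreps have character r^k -> 2*cos(2*pi*j*k/4), reflections -> 0.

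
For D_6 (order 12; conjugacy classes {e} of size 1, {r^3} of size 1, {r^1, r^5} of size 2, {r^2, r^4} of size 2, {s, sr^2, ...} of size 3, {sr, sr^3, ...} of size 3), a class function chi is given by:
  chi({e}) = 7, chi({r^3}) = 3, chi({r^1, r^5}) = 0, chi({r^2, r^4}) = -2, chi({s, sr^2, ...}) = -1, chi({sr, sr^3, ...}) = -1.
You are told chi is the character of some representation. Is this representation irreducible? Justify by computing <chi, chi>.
Not irreducible (reducible): <chi, chi> = 6 > 1.

<chi, chi> = (1/|G|) sum_C |C| * |chi(C)|^2 = (1/12)[1*|7|^2 + 1*|3|^2 + 2*|0|^2 + 2*|-2|^2 + 3*|-1|^2 + 3*|-1|^2]
  = (1/12)[(49) + (9) + (0) + (8) + (3) + (3)] = 72/12 = 6.
A character is irreducible iff <chi, chi> = 1, so this representation is reducible.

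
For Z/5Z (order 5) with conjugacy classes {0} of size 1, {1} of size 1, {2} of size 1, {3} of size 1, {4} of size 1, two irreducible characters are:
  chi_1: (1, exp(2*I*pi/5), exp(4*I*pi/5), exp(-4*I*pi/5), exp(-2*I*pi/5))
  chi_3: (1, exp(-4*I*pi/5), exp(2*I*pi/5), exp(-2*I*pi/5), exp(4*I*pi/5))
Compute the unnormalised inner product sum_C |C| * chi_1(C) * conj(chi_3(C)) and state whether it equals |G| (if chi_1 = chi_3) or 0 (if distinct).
Sum = 0; so <chi_1, chi_3> = 0 (distinct irreducibles are orthogonal).

Explanation: Compute term by term over conjugacy classes (|C| * chi_1(C) * conj(chi_3(C))):
  1*(1)*conj(1) + 1*(exp(2*I*pi/5))*conj(exp(-4*I*pi/5)) + 1*(exp(4*I*pi/5))*conj(exp(2*I*pi/5)) + 1*(exp(-4*I*pi/5))*conj(exp(-2*I*pi/5)) + 1*(exp(-2*I*pi/5))*conj(exp(4*I*pi/5))
  = (1) + (exp(-4*I*pi/5)) + (exp(2*I*pi/5)) + (exp(-2*I*pi/5)) + (exp(4*I*pi/5))
  = 0.
(Exp terms are combined using exp(i*s)*conj(exp(i*t)) = exp(i*(s-t)), and sums of them are collapsed using the identity that for every m > 1 the m distinct m-th roots of unity sum to 0, e.g. 1 + exp(2*I*pi/3) + exp(-2*I*pi/3) = 0.)
Dividing by |G| = 5 gives 0/5 = 0, matching the row-orthogonality relation <chi_1, chi_3> = [chi_1 = chi_3].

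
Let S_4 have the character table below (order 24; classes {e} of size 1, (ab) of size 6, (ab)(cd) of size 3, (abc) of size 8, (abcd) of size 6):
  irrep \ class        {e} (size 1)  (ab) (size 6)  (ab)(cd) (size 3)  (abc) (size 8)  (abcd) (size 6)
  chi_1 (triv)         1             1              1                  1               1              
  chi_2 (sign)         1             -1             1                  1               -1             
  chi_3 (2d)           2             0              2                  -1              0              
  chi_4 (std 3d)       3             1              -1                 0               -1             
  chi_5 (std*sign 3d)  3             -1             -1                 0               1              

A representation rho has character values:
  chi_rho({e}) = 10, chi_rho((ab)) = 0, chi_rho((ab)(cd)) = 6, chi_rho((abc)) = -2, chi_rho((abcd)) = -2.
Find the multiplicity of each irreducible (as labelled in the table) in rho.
Multiplicities: chi_1: 0, chi_2: 1, chi_3: 3, chi_4: 1, chi_5: 0.

Working: Use <chi_rho, chi> = (1/|G|) sum_C |C| * chi_rho(C) * conj(chi(C)) with |G| = 24 for each irreducible chi in the table:
  <chi_rho, chi_1> = (1/24)[1*(10)*conj(1) + 6*(0)*conj(1) + 3*(6)*conj(1) + 8*(-2)*conj(1) + 6*(-2)*conj(1)]
      = (1/24)[(10) + (0) + (18) + (-16) + (-12)] = 0/24 = 0
  <chi_rho, chi_2> = (1/24)[1*(10)*conj(1) + 6*(0)*conj(-1) + 3*(6)*conj(1) + 8*(-2)*conj(1) + 6*(-2)*conj(-1)]
      = (1/24)[(10) + (0) + (18) + (-16) + (12)] = 24/24 = 1
  <chi_rho, chi_3> = (1/24)[1*(10)*conj(2) + 6*(0)*conj(0) + 3*(6)*conj(2) + 8*(-2)*conj(-1) + 6*(-2)*conj(0)]
      = (1/24)[(20) + (0) + (36) + (16) + (0)] = 72/24 = 3
  <chi_rho, chi_4> = (1/24)[1*(10)*conj(3) + 6*(0)*conj(1) + 3*(6)*conj(-1) + 8*(-2)*conj(0) + 6*(-2)*conj(-1)]
      = (1/24)[(30) + (0) + (-18) + (0) + (12)] = 24/24 = 1
  <chi_rho, chi_5> = (1/24)[1*(10)*conj(3) + 6*(0)*conj(-1) + 3*(6)*conj(-1) + 8*(-2)*conj(0) + 6*(-2)*conj(1)]
      = (1/24)[(30) + (0) + (-18) + (0) + (-12)] = 0/24 = 0
Dimension check: dim(rho) = sum (mult * dim) = 0*1 + 1*1 + 3*2 + 1*3 + 0*3 = 10 = chi_rho(e) = 10.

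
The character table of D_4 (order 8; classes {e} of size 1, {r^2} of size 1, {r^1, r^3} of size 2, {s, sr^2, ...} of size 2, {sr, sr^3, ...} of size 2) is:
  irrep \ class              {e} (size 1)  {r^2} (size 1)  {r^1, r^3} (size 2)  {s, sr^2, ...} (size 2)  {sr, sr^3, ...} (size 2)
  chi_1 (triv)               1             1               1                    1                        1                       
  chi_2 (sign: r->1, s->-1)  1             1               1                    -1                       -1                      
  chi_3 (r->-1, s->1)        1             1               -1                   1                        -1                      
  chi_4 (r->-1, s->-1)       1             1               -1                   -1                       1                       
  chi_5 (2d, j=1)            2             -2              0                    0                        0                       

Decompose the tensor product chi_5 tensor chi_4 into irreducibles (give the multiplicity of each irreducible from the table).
chi_5 tensor chi_4 = chi_5 (all other irreducibles have multiplicity 0).

Reasoning: The character of a tensor product is the pointwise product (chi_5 * chi_4)(C) = chi_5(C) * chi_4(C):
  {e}: (2)*(1), {r^2}: (-2)*(1), {r^1, r^3}: (0)*(-1), {s, sr^2, ...}: (0)*(-1), {sr, sr^3, ...}: (0)*(1)
so (chi_5 * chi_4) takes values
  {e} -> 2, {r^2} -> -2, {r^1, r^3} -> 0, {s, sr^2, ...} -> 0, {sr, sr^3, ...} -> 0.
Now take the inner product of this character with each irreducible chi from the table, <chi_5*chi_4, chi> = (1/8) sum_C |C| (chi_5*chi_4)(C) conj(chi(C)):
  <chi_5*chi_4, chi_1> = (1/8)[1*(2)*conj(1) + 1*(-2)*conj(1) + 2*(0)*conj(1) + 2*(0)*conj(1) + 2*(0)*conj(1)]
      = (1/8)[(2) + (-2) + (0) + (0) + (0)] = 0/8 = 0
  <chi_5*chi_4, chi_2> = (1/8)[1*(2)*conj(1) + 1*(-2)*conj(1) + 2*(0)*conj(1) + 2*(0)*conj(-1) + 2*(0)*conj(-1)]
      = (1/8)[(2) + (-2) + (0) + (0) + (0)] = 0/8 = 0
  <chi_5*chi_4, chi_3> = (1/8)[1*(2)*conj(1) + 1*(-2)*conj(1) + 2*(0)*conj(-1) + 2*(0)*conj(1) + 2*(0)*conj(-1)]
      = (1/8)[(2) + (-2) + (0) + (0) + (0)] = 0/8 = 0
  <chi_5*chi_4, chi_4> = (1/8)[1*(2)*conj(1) + 1*(-2)*conj(1) + 2*(0)*conj(-1) + 2*(0)*conj(-1) + 2*(0)*conj(1)]
      = (1/8)[(2) + (-2) + (0) + (0) + (0)] = 0/8 = 0
  <chi_5*chi_4, chi_5> = (1/8)[1*(2)*conj(2) + 1*(-2)*conj(-2) + 2*(0)*conj(0) + 2*(0)*conj(0) + 2*(0)*conj(0)]
      = (1/8)[(4) + (4) + (0) + (0) + (0)] = 8/8 = 1
Hence the multiplicities are chi_5: 1. Dimension check: dim(chi_5)*dim(chi_4) = 2*1 = 2 and sum (mult * dim) = 1*2 = 2.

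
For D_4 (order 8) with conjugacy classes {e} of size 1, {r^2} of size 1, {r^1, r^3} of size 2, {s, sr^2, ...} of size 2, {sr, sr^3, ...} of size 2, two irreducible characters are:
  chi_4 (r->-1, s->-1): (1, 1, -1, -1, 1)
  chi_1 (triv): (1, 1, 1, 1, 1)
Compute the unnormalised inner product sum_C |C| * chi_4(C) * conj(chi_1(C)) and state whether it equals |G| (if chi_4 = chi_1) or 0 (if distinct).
Sum = 0; so <chi_4, chi_1> = 0 (distinct irreducibles are orthogonal).

Argument: Compute term by term over conjugacy classes (|C| * chi_4(C) * conj(chi_1(C))):
  1*(1)*conj(1) + 1*(1)*conj(1) + 2*(-1)*conj(1) + 2*(-1)*conj(1) + 2*(1)*conj(1)
  = (1) + (1) + (-2) + (-2) + (2)
  = 0.
Dividing by |G| = 8 gives 0/8 = 0, matching the row-orthogonality relation <chi_4, chi_1> = [chi_4 = chi_1].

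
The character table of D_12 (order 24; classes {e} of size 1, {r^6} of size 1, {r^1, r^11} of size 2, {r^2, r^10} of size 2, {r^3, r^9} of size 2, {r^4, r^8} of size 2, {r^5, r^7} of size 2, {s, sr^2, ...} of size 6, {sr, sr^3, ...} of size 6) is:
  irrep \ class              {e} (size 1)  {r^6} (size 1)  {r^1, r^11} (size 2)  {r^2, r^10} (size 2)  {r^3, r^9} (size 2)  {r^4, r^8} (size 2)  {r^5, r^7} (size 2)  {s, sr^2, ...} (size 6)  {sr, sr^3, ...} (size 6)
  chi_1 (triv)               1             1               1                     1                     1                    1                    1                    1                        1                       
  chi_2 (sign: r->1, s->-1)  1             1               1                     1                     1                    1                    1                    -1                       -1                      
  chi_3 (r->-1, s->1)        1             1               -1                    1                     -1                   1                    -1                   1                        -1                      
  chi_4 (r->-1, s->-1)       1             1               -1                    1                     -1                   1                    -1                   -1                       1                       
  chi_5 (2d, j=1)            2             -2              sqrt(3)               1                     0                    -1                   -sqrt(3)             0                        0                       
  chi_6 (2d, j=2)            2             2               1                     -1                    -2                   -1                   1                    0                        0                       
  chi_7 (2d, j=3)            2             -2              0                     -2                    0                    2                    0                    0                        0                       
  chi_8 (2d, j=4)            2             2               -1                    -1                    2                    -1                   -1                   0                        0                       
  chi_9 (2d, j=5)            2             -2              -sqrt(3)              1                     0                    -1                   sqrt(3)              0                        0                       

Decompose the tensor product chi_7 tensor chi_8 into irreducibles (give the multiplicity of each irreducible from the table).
chi_7 tensor chi_8 = chi_5 + chi_9 (all other irreducibles have multiplicity 0).

Argument: The character of a tensor product is the pointwise product (chi_7 * chi_8)(C) = chi_7(C) * chi_8(C):
  {e}: (2)*(2), {r^6}: (-2)*(2), {r^1, r^11}: (0)*(-1), {r^2, r^10}: (-2)*(-1), {r^3, r^9}: (0)*(2), {r^4, r^8}: (2)*(-1), {r^5, r^7}: (0)*(-1), {s, sr^2, ...}: (0)*(0), {sr, sr^3, ...}: (0)*(0)
so (chi_7 * chi_8) takes values
  {e} -> 4, {r^6} -> -4, {r^1, r^11} -> 0, {r^2, r^10} -> 2, {r^3, r^9} -> 0, {r^4, r^8} -> -2, {r^5, r^7} -> 0, {s, sr^2, ...} -> 0, {sr, sr^3, ...} -> 0.
Now take the inner product of this character with each irreducible chi from the table, <chi_7*chi_8, chi> = (1/24) sum_C |C| (chi_7*chi_8)(C) conj(chi(C)):
  <chi_7*chi_8, chi_1> = (1/24)[1*(4)*conj(1) + 1*(-4)*conj(1) + 2*(0)*conj(1) + 2*(2)*conj(1) + 2*(0)*conj(1) + 2*(-2)*conj(1) + 2*(0)*conj(1) + 6*(0)*conj(1) + 6*(0)*conj(1)]
      = (1/24)[(4) + (-4) + (0) + (4) + (0) + (-4) + (0) + (0) + (0)] = 0/24 = 0
  <chi_7*chi_8, chi_2> = (1/24)[1*(4)*conj(1) + 1*(-4)*conj(1) + 2*(0)*conj(1) + 2*(2)*conj(1) + 2*(0)*conj(1) + 2*(-2)*conj(1) + 2*(0)*conj(1) + 6*(0)*conj(-1) + 6*(0)*conj(-1)]
      = (1/24)[(4) + (-4) + (0) + (4) + (0) + (-4) + (0) + (0) + (0)] = 0/24 = 0
  <chi_7*chi_8, chi_3> = (1/24)[1*(4)*conj(1) + 1*(-4)*conj(1) + 2*(0)*conj(-1) + 2*(2)*conj(1) + 2*(0)*conj(-1) + 2*(-2)*conj(1) + 2*(0)*conj(-1) + 6*(0)*conj(1) + 6*(0)*conj(-1)]
      = (1/24)[(4) + (-4) + (0) + (4) + (0) + (-4) + (0) + (0) + (0)] = 0/24 = 0
  <chi_7*chi_8, chi_4> = (1/24)[1*(4)*conj(1) + 1*(-4)*conj(1) + 2*(0)*conj(-1) + 2*(2)*conj(1) + 2*(0)*conj(-1) + 2*(-2)*conj(1) + 2*(0)*conj(-1) + 6*(0)*conj(-1) + 6*(0)*conj(1)]
      = (1/24)[(4) + (-4) + (0) + (4) + (0) + (-4) + (0) + (0) + (0)] = 0/24 = 0
  <chi_7*chi_8, chi_5> = (1/24)[1*(4)*conj(2) + 1*(-4)*conj(-2) + 2*(0)*conj(sqrt(3)) + 2*(2)*conj(1) + 2*(0)*conj(0) + 2*(-2)*conj(-1) + 2*(0)*conj(-sqrt(3)) + 6*(0)*conj(0) + 6*(0)*conj(0)]
      = (1/24)[(8) + (8) + (0) + (4) + (0) + (4) + (0) + (0) + (0)] = 24/24 = 1
  <chi_7*chi_8, chi_6> = (1/24)[1*(4)*conj(2) + 1*(-4)*conj(2) + 2*(0)*conj(1) + 2*(2)*conj(-1) + 2*(0)*conj(-2) + 2*(-2)*conj(-1) + 2*(0)*conj(1) + 6*(0)*conj(0) + 6*(0)*conj(0)]
      = (1/24)[(8) + (-8) + (0) + (-4) + (0) + (4) + (0) + (0) + (0)] = 0/24 = 0
  <chi_7*chi_8, chi_7> = (1/24)[1*(4)*conj(2) + 1*(-4)*conj(-2) + 2*(0)*conj(0) + 2*(2)*conj(-2) + 2*(0)*conj(0) + 2*(-2)*conj(2) + 2*(0)*conj(0) + 6*(0)*conj(0) + 6*(0)*conj(0)]
      = (1/24)[(8) + (8) + (0) + (-8) + (0) + (-8) + (0) + (0) + (0)] = 0/24 = 0
  <chi_7*chi_8, chi_8> = (1/24)[1*(4)*conj(2) + 1*(-4)*conj(2) + 2*(0)*conj(-1) + 2*(2)*conj(-1) + 2*(0)*conj(2) + 2*(-2)*conj(-1) + 2*(0)*conj(-1) + 6*(0)*conj(0) + 6*(0)*conj(0)]
      = (1/24)[(8) + (-8) + (0) + (-4) + (0) + (4) + (0) + (0) + (0)] = 0/24 = 0
  <chi_7*chi_8, chi_9> = (1/24)[1*(4)*conj(2) + 1*(-4)*conj(-2) + 2*(0)*conj(-sqrt(3)) + 2*(2)*conj(1) + 2*(0)*conj(0) + 2*(-2)*conj(-1) + 2*(0)*conj(sqrt(3)) + 6*(0)*conj(0) + 6*(0)*conj(0)]
      = (1/24)[(8) + (8) + (0) + (4) + (0) + (4) + (0) + (0) + (0)] = 24/24 = 1
Hence the multiplicities are chi_5: 1, chi_9: 1. Dimension check: dim(chi_7)*dim(chi_8) = 2*2 = 4 and sum (mult * dim) = 1*2 + 1*2 = 4.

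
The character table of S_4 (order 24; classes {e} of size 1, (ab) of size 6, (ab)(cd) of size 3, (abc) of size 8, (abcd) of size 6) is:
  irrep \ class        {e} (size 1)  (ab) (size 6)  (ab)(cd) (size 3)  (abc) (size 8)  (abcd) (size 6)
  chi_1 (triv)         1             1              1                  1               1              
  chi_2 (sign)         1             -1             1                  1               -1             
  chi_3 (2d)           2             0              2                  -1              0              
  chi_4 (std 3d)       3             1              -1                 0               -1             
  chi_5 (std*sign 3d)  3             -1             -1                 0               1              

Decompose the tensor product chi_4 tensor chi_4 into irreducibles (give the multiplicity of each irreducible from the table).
chi_4 tensor chi_4 = chi_1 + chi_3 + chi_4 + chi_5 (all other irreducibles have multiplicity 0).

Why: The character of a tensor product is the pointwise product (chi_4 * chi_4)(C) = chi_4(C) * chi_4(C):
  {e}: (3)*(3), (ab): (1)*(1), (ab)(cd): (-1)*(-1), (abc): (0)*(0), (abcd): (-1)*(-1)
so (chi_4 * chi_4) takes values
  {e} -> 9, (ab) -> 1, (ab)(cd) -> 1, (abc) -> 0, (abcd) -> 1.
Now take the inner product of this character with each irreducible chi from the table, <chi_4*chi_4, chi> = (1/24) sum_C |C| (chi_4*chi_4)(C) conj(chi(C)):
  <chi_4*chi_4, chi_1> = (1/24)[1*(9)*conj(1) + 6*(1)*conj(1) + 3*(1)*conj(1) + 8*(0)*conj(1) + 6*(1)*conj(1)]
      = (1/24)[(9) + (6) + (3) + (0) + (6)] = 24/24 = 1
  <chi_4*chi_4, chi_2> = (1/24)[1*(9)*conj(1) + 6*(1)*conj(-1) + 3*(1)*conj(1) + 8*(0)*conj(1) + 6*(1)*conj(-1)]
      = (1/24)[(9) + (-6) + (3) + (0) + (-6)] = 0/24 = 0
  <chi_4*chi_4, chi_3> = (1/24)[1*(9)*conj(2) + 6*(1)*conj(0) + 3*(1)*conj(2) + 8*(0)*conj(-1) + 6*(1)*conj(0)]
      = (1/24)[(18) + (0) + (6) + (0) + (0)] = 24/24 = 1
  <chi_4*chi_4, chi_4> = (1/24)[1*(9)*conj(3) + 6*(1)*conj(1) + 3*(1)*conj(-1) + 8*(0)*conj(0) + 6*(1)*conj(-1)]
      = (1/24)[(27) + (6) + (-3) + (0) + (-6)] = 24/24 = 1
  <chi_4*chi_4, chi_5> = (1/24)[1*(9)*conj(3) + 6*(1)*conj(-1) + 3*(1)*conj(-1) + 8*(0)*conj(0) + 6*(1)*conj(1)]
      = (1/24)[(27) + (-6) + (-3) + (0) + (6)] = 24/24 = 1
Hence the multiplicities are chi_1: 1, chi_3: 1, chi_4: 1, chi_5: 1. Dimension check: dim(chi_4)*dim(chi_4) = 3*3 = 9 and sum (mult * dim) = 1*1 + 1*2 + 1*3 + 1*3 = 9.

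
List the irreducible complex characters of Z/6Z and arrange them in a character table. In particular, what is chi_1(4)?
Character table of Z/6Z (irreps indexed chi_0,...,chi_5 with chi_k(m) = zeta_6^(k*m), zeta_6 = exp(2*pi*i/6)):
  irrep \ class  {0} (size 1)  {1} (size 1)    {2} (size 1)    {3} (size 1)  {4} (size 1)    {5} (size 1)  
  chi_0          1             1               1               1             1               1             
  chi_1          1             exp(I*pi/3)     exp(2*I*pi/3)   -1            exp(-2*I*pi/3)  exp(-I*pi/3)  
  chi_2          1             exp(2*I*pi/3)   exp(-2*I*pi/3)  1             exp(2*I*pi/3)   exp(-2*I*pi/3)
  chi_3          1             -1              1               -1            1               -1            
  chi_4          1             exp(-2*I*pi/3)  exp(2*I*pi/3)   1             exp(-2*I*pi/3)  exp(2*I*pi/3) 
  chi_5          1             exp(-I*pi/3)    exp(-2*I*pi/3)  -1            exp(2*I*pi/3)   exp(I*pi/3)   

Spot check: chi_1(4) = zeta_6^(1*4) = zeta_6^4 = exp(-2*I*pi/3).

Details: Z/6Z is abelian, so all 6 irreducible complex representations are 1-dimensional. They are given by chi_k(m) = zeta_6^(k*m) for k = 0,...,5. Row orthogonality: sum_m chi_k(m) conj(chi_l(m)) = 6 * [k = l].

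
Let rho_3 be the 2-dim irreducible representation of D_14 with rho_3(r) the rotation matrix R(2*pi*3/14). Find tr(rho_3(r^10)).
chi_{rho_3}(r^10) = 2*cos(2*pi*3*10/14) = 2*cos(30*pi/7)

Working: rho_3(r^10) is rotation by angle 2*pi*3*10/14, whose trace is 2*cos(2*pi*3*10/14) = 2*cos(30*pi/7).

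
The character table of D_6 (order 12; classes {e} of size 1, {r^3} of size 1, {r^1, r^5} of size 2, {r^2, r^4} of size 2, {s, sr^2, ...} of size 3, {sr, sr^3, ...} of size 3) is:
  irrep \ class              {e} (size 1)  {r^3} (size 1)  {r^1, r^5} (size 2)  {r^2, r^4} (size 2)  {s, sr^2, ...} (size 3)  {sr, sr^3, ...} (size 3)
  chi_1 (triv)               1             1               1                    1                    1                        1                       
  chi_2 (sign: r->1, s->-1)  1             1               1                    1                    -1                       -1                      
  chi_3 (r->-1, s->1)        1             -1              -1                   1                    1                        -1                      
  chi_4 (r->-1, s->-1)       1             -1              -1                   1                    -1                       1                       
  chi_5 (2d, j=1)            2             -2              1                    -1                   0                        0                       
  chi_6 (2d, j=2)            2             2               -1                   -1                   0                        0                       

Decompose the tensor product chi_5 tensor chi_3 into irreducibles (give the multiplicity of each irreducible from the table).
chi_5 tensor chi_3 = chi_6 (all other irreducibles have multiplicity 0).

The character of a tensor product is the pointwise product (chi_5 * chi_3)(C) = chi_5(C) * chi_3(C):
  {e}: (2)*(1), {r^3}: (-2)*(-1), {r^1, r^5}: (1)*(-1), {r^2, r^4}: (-1)*(1), {s, sr^2, ...}: (0)*(1), {sr, sr^3, ...}: (0)*(-1)
so (chi_5 * chi_3) takes values
  {e} -> 2, {r^3} -> 2, {r^1, r^5} -> -1, {r^2, r^4} -> -1, {s, sr^2, ...} -> 0, {sr, sr^3, ...} -> 0.
Now take the inner product of this character with each irreducible chi from the table, <chi_5*chi_3, chi> = (1/12) sum_C |C| (chi_5*chi_3)(C) conj(chi(C)):
  <chi_5*chi_3, chi_1> = (1/12)[1*(2)*conj(1) + 1*(2)*conj(1) + 2*(-1)*conj(1) + 2*(-1)*conj(1) + 3*(0)*conj(1) + 3*(0)*conj(1)]
      = (1/12)[(2) + (2) + (-2) + (-2) + (0) + (0)] = 0/12 = 0
  <chi_5*chi_3, chi_2> = (1/12)[1*(2)*conj(1) + 1*(2)*conj(1) + 2*(-1)*conj(1) + 2*(-1)*conj(1) + 3*(0)*conj(-1) + 3*(0)*conj(-1)]
      = (1/12)[(2) + (2) + (-2) + (-2) + (0) + (0)] = 0/12 = 0
  <chi_5*chi_3, chi_3> = (1/12)[1*(2)*conj(1) + 1*(2)*conj(-1) + 2*(-1)*conj(-1) + 2*(-1)*conj(1) + 3*(0)*conj(1) + 3*(0)*conj(-1)]
      = (1/12)[(2) + (-2) + (2) + (-2) + (0) + (0)] = 0/12 = 0
  <chi_5*chi_3, chi_4> = (1/12)[1*(2)*conj(1) + 1*(2)*conj(-1) + 2*(-1)*conj(-1) + 2*(-1)*conj(1) + 3*(0)*conj(-1) + 3*(0)*conj(1)]
      = (1/12)[(2) + (-2) + (2) + (-2) + (0) + (0)] = 0/12 = 0
  <chi_5*chi_3, chi_5> = (1/12)[1*(2)*conj(2) + 1*(2)*conj(-2) + 2*(-1)*conj(1) + 2*(-1)*conj(-1) + 3*(0)*conj(0) + 3*(0)*conj(0)]
      = (1/12)[(4) + (-4) + (-2) + (2) + (0) + (0)] = 0/12 = 0
  <chi_5*chi_3, chi_6> = (1/12)[1*(2)*conj(2) + 1*(2)*conj(2) + 2*(-1)*conj(-1) + 2*(-1)*conj(-1) + 3*(0)*conj(0) + 3*(0)*conj(0)]
      = (1/12)[(4) + (4) + (2) + (2) + (0) + (0)] = 12/12 = 1
Hence the multiplicities are chi_6: 1. Dimension check: dim(chi_5)*dim(chi_3) = 2*1 = 2 and sum (mult * dim) = 1*2 = 2.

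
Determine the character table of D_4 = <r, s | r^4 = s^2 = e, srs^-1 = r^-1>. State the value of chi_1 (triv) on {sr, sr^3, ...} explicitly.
Conjugacy classes: {e} of size 1, {r^2} of size 1, {r^1, r^3} of size 2, {s, sr^2, ...} of size 2, {sr, sr^3, ...} of size 2.
Character table:
  irrep \ class              {e} (size 1)  {r^2} (size 1)  {r^1, r^3} (size 2)  {s, sr^2, ...} (size 2)  {sr, sr^3, ...} (size 2)
  chi_1 (triv)               1             1               1                    1                        1                       
  chi_2 (sign: r->1, s->-1)  1             1               1                    -1                       -1                      
  chi_3 (r->-1, s->1)        1             1               -1                   1                        -1                      
  chi_4 (r->-1, s->-1)       1             1               -1                   -1                       1                       
  chi_5 (2d, j=1)            2             -2              0                    0                        0                       

Spot check: chi_1 (triv) on {sr, sr^3, ...} = 1.

Reasoning: D_4 has order 2*4 = 8 with 5 conjugacy classes, hence 5 irreducibles. Sum of squared dims 1 + 1 + 1 + 1 + 4 = 8 = |G|. Linear characters come from the abelianisation; the 2-dimensional irreps have character r^k -> 2*cos(2*pi*j*k/4), reflections -> 0.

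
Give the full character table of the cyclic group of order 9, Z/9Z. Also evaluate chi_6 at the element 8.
Character table of Z/9Z (irreps indexed chi_0,...,chi_8 with chi_k(m) = zeta_9^(k*m), zeta_9 = exp(2*pi*i/9)):
  irrep \ class  {0} (size 1)  {1} (size 1)    {2} (size 1)    {3} (size 1)    {4} (size 1)    {5} (size 1)    {6} (size 1)    {7} (size 1)    {8} (size 1)  
  chi_0          1             1               1               1               1               1               1               1               1             
  chi_1          1             exp(2*I*pi/9)   exp(4*I*pi/9)   exp(2*I*pi/3)   exp(8*I*pi/9)   exp(-8*I*pi/9)  exp(-2*I*pi/3)  exp(-4*I*pi/9)  exp(-2*I*pi/9)
  chi_2          1             exp(4*I*pi/9)   exp(8*I*pi/9)   exp(-2*I*pi/3)  exp(-2*I*pi/9)  exp(2*I*pi/9)   exp(2*I*pi/3)   exp(-8*I*pi/9)  exp(-4*I*pi/9)
  chi_3          1             exp(2*I*pi/3)   exp(-2*I*pi/3)  1               exp(2*I*pi/3)   exp(-2*I*pi/3)  1               exp(2*I*pi/3)   exp(-2*I*pi/3)
  chi_4          1             exp(8*I*pi/9)   exp(-2*I*pi/9)  exp(2*I*pi/3)   exp(-4*I*pi/9)  exp(4*I*pi/9)   exp(-2*I*pi/3)  exp(2*I*pi/9)   exp(-8*I*pi/9)
  chi_5          1             exp(-8*I*pi/9)  exp(2*I*pi/9)   exp(-2*I*pi/3)  exp(4*I*pi/9)   exp(-4*I*pi/9)  exp(2*I*pi/3)   exp(-2*I*pi/9)  exp(8*I*pi/9) 
  chi_6          1             exp(-2*I*pi/3)  exp(2*I*pi/3)   1               exp(-2*I*pi/3)  exp(2*I*pi/3)   1               exp(-2*I*pi/3)  exp(2*I*pi/3) 
  chi_7          1             exp(-4*I*pi/9)  exp(-8*I*pi/9)  exp(2*I*pi/3)   exp(2*I*pi/9)   exp(-2*I*pi/9)  exp(-2*I*pi/3)  exp(8*I*pi/9)   exp(4*I*pi/9) 
  chi_8          1             exp(-2*I*pi/9)  exp(-4*I*pi/9)  exp(-2*I*pi/3)  exp(-8*I*pi/9)  exp(8*I*pi/9)   exp(2*I*pi/3)   exp(4*I*pi/9)   exp(2*I*pi/9) 

Spot check: chi_6(8) = zeta_9^(6*8) = zeta_9^48 = exp(2*I*pi/3).

Z/9Z is abelian, so all 9 irreducible complex representations are 1-dimensional. They are given by chi_k(m) = zeta_9^(k*m) for k = 0,...,8. Row orthogonality: sum_m chi_k(m) conj(chi_l(m)) = 9 * [k = l].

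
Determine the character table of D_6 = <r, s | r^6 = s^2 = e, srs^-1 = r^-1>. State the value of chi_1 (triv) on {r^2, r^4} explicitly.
Conjugacy classes: {e} of size 1, {r^3} of size 1, {r^1, r^5} of size 2, {r^2, r^4} of size 2, {s, sr^2, ...} of size 3, {sr, sr^3, ...} of size 3.
Character table:
  irrep \ class              {e} (size 1)  {r^3} (size 1)  {r^1, r^5} (size 2)  {r^2, r^4} (size 2)  {s, sr^2, ...} (size 3)  {sr, sr^3, ...} (size 3)
  chi_1 (triv)               1             1               1                    1                    1                        1                       
  chi_2 (sign: r->1, s->-1)  1             1               1                    1                    -1                       -1                      
  chi_3 (r->-1, s->1)        1             -1              -1                   1                    1                        -1                      
  chi_4 (r->-1, s->-1)       1             -1              -1                   1                    -1                       1                       
  chi_5 (2d, j=1)            2             -2              1                    -1                   0                        0                       
  chi_6 (2d, j=2)            2             2               -1                   -1                   0                        0                       

Spot check: chi_1 (triv) on {r^2, r^4} = 1.

Explanation: D_6 has order 2*6 = 12 with 6 conjugacy classes, hence 6 irreducibles. Sum of squared dims 1 + 1 + 1 + 1 + 4 + 4 = 12 = |G|. Linear characters come from the abelianisation; the 2-dimensional irreps have character r^k -> 2*cos(2*pi*j*k/6), reflections -> 0.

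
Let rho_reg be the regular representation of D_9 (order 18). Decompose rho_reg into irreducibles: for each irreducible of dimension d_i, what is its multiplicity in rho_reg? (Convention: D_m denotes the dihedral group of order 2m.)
Each irreducible V_i of dimension d_i appears with multiplicity d_i, i.e. rho_reg = (direct sum over all irreducibles V_i) d_i V_i. The irreducible dimensions for D_9 are 1, 1, 2, 2, 2, 2: 2 irreducibles of dimension 1, each with multiplicity 1; 4 irreducibles of dimension 2, each with multiplicity 2. Total dimension 2*1*1 + 4*2*2 = 18 = |G|.

Derivation: General theorem: in the regular representation of a finite group G, each irreducible appears with multiplicity equal to its dimension. Check: dim(rho_reg) = sum d_i^2 = 1 + 1 + 4 + 4 + 4 + 4 = 18 = |G|.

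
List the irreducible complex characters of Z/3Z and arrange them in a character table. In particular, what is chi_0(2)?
Character table of Z/3Z (irreps indexed chi_0,...,chi_2 with chi_k(m) = zeta_3^(k*m), zeta_3 = exp(2*pi*i/3)):
  irrep \ class  {0} (size 1)  {1} (size 1)    {2} (size 1)  
  chi_0          1             1               1             
  chi_1          1             exp(2*I*pi/3)   exp(-2*I*pi/3)
  chi_2          1             exp(-2*I*pi/3)  exp(2*I*pi/3) 

Spot check: chi_0(2) = zeta_3^(0*2) = zeta_3^0 = 1.

Explanation: Z/3Z is abelian, so all 3 irreducible complex representations are 1-dimensional. They are given by chi_k(m) = zeta_3^(k*m) for k = 0,...,2. Row orthogonality: sum_m chi_k(m) conj(chi_l(m)) = 3 * [k = l].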